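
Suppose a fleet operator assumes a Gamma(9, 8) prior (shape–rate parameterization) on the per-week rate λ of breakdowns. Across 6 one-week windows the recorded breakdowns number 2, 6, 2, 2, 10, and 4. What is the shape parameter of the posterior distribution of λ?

35

Total count: 2 + 6 + 2 + 2 + 10 + 4 = 26.
Total exposure: 6 weeks.
Gamma(α, β) with Poisson data over total exposure Σt gives posterior Gamma(α+Σx, β+Σt) = Gamma(35, 14).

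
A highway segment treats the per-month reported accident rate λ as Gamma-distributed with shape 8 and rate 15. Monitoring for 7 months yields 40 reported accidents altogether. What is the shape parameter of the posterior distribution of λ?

48

Total count 40 over total exposure 7 months.
The Gamma prior is conjugate for the Poisson rate, so λ | data ~ Gamma(8+40, 15+7) = Gamma(48, 22).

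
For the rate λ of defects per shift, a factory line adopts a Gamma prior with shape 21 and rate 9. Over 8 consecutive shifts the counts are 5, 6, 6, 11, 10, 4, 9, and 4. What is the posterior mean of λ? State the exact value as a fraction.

Total count: 5 + 6 + 6 + 11 + 10 + 4 + 9 + 4 = 55.
Total exposure: 8 shifts.
The Gamma prior is conjugate for the Poisson rate, so λ | data ~ Gamma(21+55, 9+8) = Gamma(76, 17).
Posterior mean = α'/β' = 76/17.

76/17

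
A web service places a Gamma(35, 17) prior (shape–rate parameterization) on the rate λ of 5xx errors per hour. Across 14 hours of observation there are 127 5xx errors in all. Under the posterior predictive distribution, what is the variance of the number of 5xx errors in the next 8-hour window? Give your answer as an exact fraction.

Total count 127 over total exposure 14 hours.
Posterior: α' = 35 + 127 = 162, β' = 17 + 14 = 31.
The posterior predictive for a window of length T is Negative Binomial with variance T·α'·(β'+T)/β'² = 8·162·39/961 = 50544/961.

50544/961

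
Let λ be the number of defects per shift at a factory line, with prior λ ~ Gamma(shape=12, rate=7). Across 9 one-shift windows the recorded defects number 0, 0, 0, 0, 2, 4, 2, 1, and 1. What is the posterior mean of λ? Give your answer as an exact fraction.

11/8

Total count: 0 + 0 + 0 + 0 + 2 + 4 + 2 + 1 + 1 = 10.
Total exposure: 9 shifts.
Posterior: α' = 12 + 10 = 22, β' = 7 + 9 = 16.
Posterior mean = α'/β' = 22/16 = 11/8.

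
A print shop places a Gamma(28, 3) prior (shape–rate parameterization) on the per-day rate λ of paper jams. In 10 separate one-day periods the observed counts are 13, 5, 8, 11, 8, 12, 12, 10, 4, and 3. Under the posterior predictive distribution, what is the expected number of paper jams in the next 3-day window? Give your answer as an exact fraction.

342/13

Total count: 13 + 5 + 8 + 11 + 8 + 12 + 12 + 10 + 4 + 3 = 86.
Total exposure: 10 days.
Posterior: α' = 28 + 86 = 114, β' = 3 + 10 = 13.
Predictive mean over a 3-day window = T·E[λ|data] = 3·114/13 = 342/13.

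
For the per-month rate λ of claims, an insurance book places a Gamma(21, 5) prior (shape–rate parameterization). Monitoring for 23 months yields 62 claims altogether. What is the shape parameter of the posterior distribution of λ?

Total count 62 over total exposure 23 months.
The Gamma prior is conjugate for the Poisson rate, so λ | data ~ Gamma(21+62, 5+23) = Gamma(83, 28).

83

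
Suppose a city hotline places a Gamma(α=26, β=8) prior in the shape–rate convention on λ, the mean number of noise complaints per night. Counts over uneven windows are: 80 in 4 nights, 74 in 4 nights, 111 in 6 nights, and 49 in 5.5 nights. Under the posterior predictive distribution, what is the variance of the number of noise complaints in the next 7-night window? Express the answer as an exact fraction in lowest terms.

65688/605

Total count: 80 + 74 + 111 + 49 = 314.
Total exposure: 4 + 4 + 6 + 5.5 = 19.5 nights.
By Gamma–Poisson conjugacy, the posterior is Gamma(α + Σx, β + Σt) = Gamma(26 + 314, 8 + 19.5) = Gamma(340, 55/2).
The posterior predictive for a window of length T is Negative Binomial with variance T·α'·(β'+T)/β'² = 7·340·(69/2)/(3025/4) = 65688/605.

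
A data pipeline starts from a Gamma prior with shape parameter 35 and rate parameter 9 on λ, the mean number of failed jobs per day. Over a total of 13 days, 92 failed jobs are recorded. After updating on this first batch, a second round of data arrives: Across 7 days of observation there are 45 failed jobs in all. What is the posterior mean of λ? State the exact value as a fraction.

Total count 92 over total exposure 13 days.
After the first batch: Gamma(35 + 92, 9 + 13) = Gamma(127, 22).
Total count 45 over total exposure 7 days.
After the second batch: Gamma(127 + 45, 22 + 7) = Gamma(172, 29).
Posterior mean = α'/β' = 172/29.

172/29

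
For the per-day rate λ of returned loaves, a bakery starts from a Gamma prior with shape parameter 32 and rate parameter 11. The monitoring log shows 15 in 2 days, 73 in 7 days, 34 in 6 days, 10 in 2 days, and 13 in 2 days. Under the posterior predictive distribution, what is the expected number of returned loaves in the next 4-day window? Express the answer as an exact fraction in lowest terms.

Total count: 15 + 73 + 34 + 10 + 13 = 145.
Total exposure: 2 + 7 + 6 + 2 + 2 = 19 days.
Conjugate update: add total count to the shape and total exposure to the rate, giving Gamma(177, 30).
Predictive mean over a 4-day window = T·E[λ|data] = 4·177/30 = 118/5.

118/5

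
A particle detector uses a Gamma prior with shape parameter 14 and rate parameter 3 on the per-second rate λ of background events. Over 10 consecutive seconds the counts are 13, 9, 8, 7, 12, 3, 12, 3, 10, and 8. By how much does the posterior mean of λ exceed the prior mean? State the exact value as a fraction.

115/39

Total count: 13 + 9 + 8 + 7 + 12 + 3 + 12 + 3 + 10 + 8 = 85.
Total exposure: 10 seconds.
Posterior: α' = 14 + 85 = 99, β' = 3 + 10 = 13.
Posterior mean = 99/13 = 99/13; prior mean = 14/3 = 14/3. Difference = 99/13 − 14/3 = 115/39.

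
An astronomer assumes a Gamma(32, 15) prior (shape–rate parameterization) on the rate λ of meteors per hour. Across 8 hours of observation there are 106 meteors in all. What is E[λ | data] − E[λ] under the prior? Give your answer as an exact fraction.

58/15

Total count 106 over total exposure 8 hours.
By Gamma–Poisson conjugacy, the posterior is Gamma(α + Σx, β + Σt) = Gamma(32 + 106, 15 + 8) = Gamma(138, 23).
Posterior mean = 138/23 = 6; prior mean = 32/15 = 32/15. Difference = 6 − 32/15 = 58/15.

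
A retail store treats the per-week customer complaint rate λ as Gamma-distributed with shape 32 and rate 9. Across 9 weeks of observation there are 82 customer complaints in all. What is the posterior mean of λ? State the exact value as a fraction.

Total count 82 over total exposure 9 weeks.
Gamma(α, β) with Poisson data over total exposure Σt gives posterior Gamma(α+Σx, β+Σt) = Gamma(114, 18).
Posterior mean = α'/β' = 114/18 = 19/3.

19/3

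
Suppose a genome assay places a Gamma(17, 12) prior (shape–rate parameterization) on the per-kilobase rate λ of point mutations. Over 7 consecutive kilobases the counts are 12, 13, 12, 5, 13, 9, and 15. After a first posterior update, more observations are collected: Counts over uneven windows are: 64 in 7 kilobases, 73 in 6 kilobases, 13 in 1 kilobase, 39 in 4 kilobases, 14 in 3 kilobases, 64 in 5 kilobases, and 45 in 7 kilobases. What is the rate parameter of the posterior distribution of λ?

52

Total count: 12 + 13 + 12 + 5 + 13 + 9 + 15 = 79.
Total exposure: 7 kilobases.
After the first batch: Gamma(17 + 79, 12 + 7) = Gamma(96, 19).
Total count: 64 + 73 + 13 + 39 + 14 + 64 + 45 = 312.
Total exposure: 7 + 6 + 1 + 4 + 3 + 5 + 7 = 33 kilobases.
After the second batch: Gamma(96 + 312, 19 + 33) = Gamma(408, 52).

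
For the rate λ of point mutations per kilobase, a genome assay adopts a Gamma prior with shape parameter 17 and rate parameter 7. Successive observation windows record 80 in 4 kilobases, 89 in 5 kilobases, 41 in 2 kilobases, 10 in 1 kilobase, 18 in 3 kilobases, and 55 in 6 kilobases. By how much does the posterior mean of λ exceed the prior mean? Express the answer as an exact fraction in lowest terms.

121/14

Total count: 80 + 89 + 41 + 10 + 18 + 55 = 293.
Total exposure: 4 + 5 + 2 + 1 + 3 + 6 = 21 kilobases.
Conjugate update: add total count to the shape and total exposure to the rate, giving Gamma(310, 28).
Posterior mean = 310/28 = 155/14; prior mean = 17/7 = 17/7. Difference = 155/14 − 17/7 = 121/14.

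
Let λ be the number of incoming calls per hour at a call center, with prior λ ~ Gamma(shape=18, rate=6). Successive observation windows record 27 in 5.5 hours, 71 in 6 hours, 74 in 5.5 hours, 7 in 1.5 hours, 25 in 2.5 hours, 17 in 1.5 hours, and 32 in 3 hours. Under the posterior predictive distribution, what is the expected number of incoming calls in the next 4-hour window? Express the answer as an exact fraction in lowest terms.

2168/63

Total count: 27 + 71 + 74 + 7 + 25 + 17 + 32 = 253.
Total exposure: 5.5 + 6 + 5.5 + 1.5 + 2.5 + 1.5 + 3 = 25.5 hours.
Conjugate update: add total count to the shape and total exposure to the rate, giving Gamma(271, 63/2).
Predictive mean over a 4-hour window = T·E[λ|data] = 4·271/(63/2) = 2168/63.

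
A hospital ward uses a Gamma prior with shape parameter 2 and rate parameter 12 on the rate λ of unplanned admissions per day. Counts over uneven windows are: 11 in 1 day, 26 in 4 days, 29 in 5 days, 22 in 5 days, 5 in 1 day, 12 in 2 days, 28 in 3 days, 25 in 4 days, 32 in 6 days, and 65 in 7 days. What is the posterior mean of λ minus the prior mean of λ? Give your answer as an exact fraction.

373/75

Total count: 11 + 26 + 29 + 22 + 5 + 12 + 28 + 25 + 32 + 65 = 255.
Total exposure: 1 + 4 + 5 + 5 + 1 + 2 + 3 + 4 + 6 + 7 = 38 days.
By Gamma–Poisson conjugacy, the posterior is Gamma(α + Σx, β + Σt) = Gamma(2 + 255, 12 + 38) = Gamma(257, 50).
Posterior mean = 257/50 = 257/50; prior mean = 2/12 = 1/6. Difference = 257/50 − 1/6 = 373/75.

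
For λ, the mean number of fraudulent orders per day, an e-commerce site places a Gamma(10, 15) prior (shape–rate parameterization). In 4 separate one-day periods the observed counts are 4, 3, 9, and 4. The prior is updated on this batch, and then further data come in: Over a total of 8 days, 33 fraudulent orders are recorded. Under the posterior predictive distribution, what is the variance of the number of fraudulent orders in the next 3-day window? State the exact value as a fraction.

Total count: 4 + 3 + 9 + 4 = 20.
Total exposure: 4 days.
After the first batch: Gamma(10 + 20, 15 + 4) = Gamma(30, 19).
Total count 33 over total exposure 8 days.
After the second batch: Gamma(30 + 33, 19 + 8) = Gamma(63, 27).
The posterior predictive for a window of length T is Negative Binomial with variance T·α'·(β'+T)/β'² = 3·63·30/729 = 70/9.

70/9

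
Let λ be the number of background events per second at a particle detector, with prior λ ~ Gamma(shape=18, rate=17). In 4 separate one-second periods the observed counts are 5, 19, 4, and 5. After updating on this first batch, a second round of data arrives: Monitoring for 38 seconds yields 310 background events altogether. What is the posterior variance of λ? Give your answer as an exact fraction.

Total count: 5 + 19 + 4 + 5 = 33.
Total exposure: 4 seconds.
After the first batch: Gamma(18 + 33, 17 + 4) = Gamma(51, 21).
Total count 310 over total exposure 38 seconds.
After the second batch: Gamma(51 + 310, 21 + 38) = Gamma(361, 59).
Posterior variance = α'/β'² = 361/3481.

361/3481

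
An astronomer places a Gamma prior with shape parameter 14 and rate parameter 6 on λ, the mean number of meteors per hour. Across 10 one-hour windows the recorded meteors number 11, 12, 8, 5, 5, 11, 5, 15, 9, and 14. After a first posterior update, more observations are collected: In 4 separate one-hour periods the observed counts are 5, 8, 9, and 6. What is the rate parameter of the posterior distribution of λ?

Total count: 11 + 12 + 8 + 5 + 5 + 11 + 5 + 15 + 9 + 14 = 95.
Total exposure: 10 hours.
After the first batch: Gamma(14 + 95, 6 + 10) = Gamma(109, 16).
Total count: 5 + 8 + 9 + 6 = 28.
Total exposure: 4 hours.
After the second batch: Gamma(109 + 28, 16 + 4) = Gamma(137, 20).

20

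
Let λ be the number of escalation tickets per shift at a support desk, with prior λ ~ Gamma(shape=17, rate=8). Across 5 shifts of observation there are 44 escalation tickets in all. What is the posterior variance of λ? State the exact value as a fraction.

Total count 44 over total exposure 5 shifts.
By Gamma–Poisson conjugacy, the posterior is Gamma(α + Σx, β + Σt) = Gamma(17 + 44, 8 + 5) = Gamma(61, 13).
Posterior variance = α'/β'² = 61/169.

61/169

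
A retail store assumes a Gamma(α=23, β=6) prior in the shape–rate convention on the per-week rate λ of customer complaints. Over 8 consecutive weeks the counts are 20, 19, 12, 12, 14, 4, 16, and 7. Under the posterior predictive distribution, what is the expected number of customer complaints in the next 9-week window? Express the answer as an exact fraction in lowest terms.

Total count: 20 + 19 + 12 + 12 + 14 + 4 + 16 + 7 = 104.
Total exposure: 8 weeks.
Conjugate update: add total count to the shape and total exposure to the rate, giving Gamma(127, 14).
Predictive mean over a 9-week window = T·E[λ|data] = 9·127/14 = 1143/14.

1143/14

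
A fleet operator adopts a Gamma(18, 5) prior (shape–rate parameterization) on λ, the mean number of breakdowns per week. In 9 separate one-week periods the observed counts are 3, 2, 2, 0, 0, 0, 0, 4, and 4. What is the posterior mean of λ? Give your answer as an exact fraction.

33/14

Total count: 3 + 2 + 2 + 0 + 0 + 0 + 0 + 4 + 4 = 15.
Total exposure: 9 weeks.
Posterior: α' = 18 + 15 = 33, β' = 5 + 9 = 14.
Posterior mean = α'/β' = 33/14.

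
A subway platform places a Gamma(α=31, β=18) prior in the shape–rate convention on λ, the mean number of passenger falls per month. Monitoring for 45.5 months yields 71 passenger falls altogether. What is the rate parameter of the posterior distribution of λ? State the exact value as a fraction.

127/2

Total count 71 over total exposure 45.5 months.
Gamma(α, β) with Poisson data over total exposure Σt gives posterior Gamma(α+Σx, β+Σt) = Gamma(102, 127/2).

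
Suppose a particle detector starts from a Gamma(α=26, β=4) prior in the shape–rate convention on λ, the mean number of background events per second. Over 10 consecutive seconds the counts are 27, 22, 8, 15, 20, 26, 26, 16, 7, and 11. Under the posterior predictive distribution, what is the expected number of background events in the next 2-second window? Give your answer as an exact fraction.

204/7

Total count: 27 + 22 + 8 + 15 + 20 + 26 + 26 + 16 + 7 + 11 = 178.
Total exposure: 10 seconds.
By Gamma–Poisson conjugacy, the posterior is Gamma(α + Σx, β + Σt) = Gamma(26 + 178, 4 + 10) = Gamma(204, 14).
Predictive mean over a 2-second window = T·E[λ|data] = 2·204/14 = 204/7.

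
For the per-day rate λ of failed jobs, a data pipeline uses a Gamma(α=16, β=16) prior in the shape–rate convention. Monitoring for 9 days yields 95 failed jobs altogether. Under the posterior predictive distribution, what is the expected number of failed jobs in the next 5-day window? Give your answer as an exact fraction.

Total count 95 over total exposure 9 days.
The Gamma prior is conjugate for the Poisson rate, so λ | data ~ Gamma(16+95, 16+9) = Gamma(111, 25).
Predictive mean over a 5-day window = T·E[λ|data] = 5·111/25 = 111/5.

111/5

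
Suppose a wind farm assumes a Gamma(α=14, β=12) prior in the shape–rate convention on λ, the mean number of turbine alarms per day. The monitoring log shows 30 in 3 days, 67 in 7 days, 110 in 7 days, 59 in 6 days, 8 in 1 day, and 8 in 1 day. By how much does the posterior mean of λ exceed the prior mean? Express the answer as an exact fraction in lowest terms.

Total count: 30 + 67 + 110 + 59 + 8 + 8 = 282.
Total exposure: 3 + 7 + 7 + 6 + 1 + 1 = 25 days.
The Gamma prior is conjugate for the Poisson rate, so λ | data ~ Gamma(14+282, 12+25) = Gamma(296, 37).
Posterior mean = 296/37 = 8; prior mean = 14/12 = 7/6. Difference = 8 − 7/6 = 41/6.

41/6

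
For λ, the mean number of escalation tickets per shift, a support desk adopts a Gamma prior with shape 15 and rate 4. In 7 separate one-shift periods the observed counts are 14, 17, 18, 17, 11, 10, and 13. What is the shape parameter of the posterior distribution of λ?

115

Total count: 14 + 17 + 18 + 17 + 11 + 10 + 13 = 100.
Total exposure: 7 shifts.
The Gamma prior is conjugate for the Poisson rate, so λ | data ~ Gamma(15+100, 4+7) = Gamma(115, 11).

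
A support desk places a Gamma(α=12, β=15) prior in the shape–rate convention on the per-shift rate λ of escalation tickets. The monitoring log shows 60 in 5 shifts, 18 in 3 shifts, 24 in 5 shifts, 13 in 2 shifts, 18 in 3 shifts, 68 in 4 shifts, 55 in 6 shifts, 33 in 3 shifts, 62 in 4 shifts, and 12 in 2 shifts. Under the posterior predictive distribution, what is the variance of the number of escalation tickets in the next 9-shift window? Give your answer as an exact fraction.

205875/2704

Total count: 60 + 18 + 24 + 13 + 18 + 68 + 55 + 33 + 62 + 12 = 363.
Total exposure: 5 + 3 + 5 + 2 + 3 + 4 + 6 + 3 + 4 + 2 = 37 shifts.
By Gamma–Poisson conjugacy, the posterior is Gamma(α + Σx, β + Σt) = Gamma(12 + 363, 15 + 37) = Gamma(375, 52).
The posterior predictive for a window of length T is Negative Binomial with variance T·α'·(β'+T)/β'² = 9·375·61/2704 = 205875/2704.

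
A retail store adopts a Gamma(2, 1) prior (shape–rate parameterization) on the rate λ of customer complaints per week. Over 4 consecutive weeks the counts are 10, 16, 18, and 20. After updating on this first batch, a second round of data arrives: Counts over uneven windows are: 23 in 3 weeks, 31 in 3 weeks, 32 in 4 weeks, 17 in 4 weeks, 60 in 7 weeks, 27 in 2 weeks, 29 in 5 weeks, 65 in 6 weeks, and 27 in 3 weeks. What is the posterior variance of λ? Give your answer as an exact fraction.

Total count: 10 + 16 + 18 + 20 = 64.
Total exposure: 4 weeks.
After the first batch: Gamma(2 + 64, 1 + 4) = Gamma(66, 5).
Total count: 23 + 31 + 32 + 17 + 60 + 27 + 29 + 65 + 27 = 311.
Total exposure: 3 + 3 + 4 + 4 + 7 + 2 + 5 + 6 + 3 = 37 weeks.
After the second batch: Gamma(66 + 311, 5 + 37) = Gamma(377, 42).
Posterior variance = α'/β'² = 377/1764.

377/1764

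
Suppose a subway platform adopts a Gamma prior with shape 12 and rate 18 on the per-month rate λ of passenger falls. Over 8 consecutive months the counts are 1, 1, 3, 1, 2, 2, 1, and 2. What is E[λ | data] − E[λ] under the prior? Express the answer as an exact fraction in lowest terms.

23/78

Total count: 1 + 1 + 3 + 1 + 2 + 2 + 1 + 2 = 13.
Total exposure: 8 months.
The Gamma prior is conjugate for the Poisson rate, so λ | data ~ Gamma(12+13, 18+8) = Gamma(25, 26).
Posterior mean = 25/26 = 25/26; prior mean = 12/18 = 2/3. Difference = 25/26 − 2/3 = 23/78.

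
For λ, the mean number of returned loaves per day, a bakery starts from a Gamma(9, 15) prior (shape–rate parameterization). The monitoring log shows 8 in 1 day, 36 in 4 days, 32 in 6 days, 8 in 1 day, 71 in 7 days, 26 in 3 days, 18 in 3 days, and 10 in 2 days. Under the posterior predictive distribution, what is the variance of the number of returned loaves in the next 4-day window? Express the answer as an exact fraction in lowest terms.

Total count: 8 + 36 + 32 + 8 + 71 + 26 + 18 + 10 = 209.
Total exposure: 1 + 4 + 6 + 1 + 7 + 3 + 3 + 2 = 27 days.
Conjugate update: add total count to the shape and total exposure to the rate, giving Gamma(218, 42).
The posterior predictive for a window of length T is Negative Binomial with variance T·α'·(β'+T)/β'² = 4·218·46/1764 = 10028/441.

10028/441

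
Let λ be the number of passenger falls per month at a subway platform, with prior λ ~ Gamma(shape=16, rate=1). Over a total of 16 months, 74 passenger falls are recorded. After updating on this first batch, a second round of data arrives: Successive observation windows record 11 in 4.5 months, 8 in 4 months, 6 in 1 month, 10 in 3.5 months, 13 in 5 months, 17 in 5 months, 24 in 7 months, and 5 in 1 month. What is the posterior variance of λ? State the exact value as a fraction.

Total count 74 over total exposure 16 months.
After the first batch: Gamma(16 + 74, 1 + 16) = Gamma(90, 17).
Total count: 11 + 8 + 6 + 10 + 13 + 17 + 24 + 5 = 94.
Total exposure: 4.5 + 4 + 1 + 3.5 + 5 + 5 + 7 + 1 = 31 months.
After the second batch: Gamma(90 + 94, 17 + 31) = Gamma(184, 48).
Posterior variance = α'/β'² = 184/2304 = 23/288.

23/288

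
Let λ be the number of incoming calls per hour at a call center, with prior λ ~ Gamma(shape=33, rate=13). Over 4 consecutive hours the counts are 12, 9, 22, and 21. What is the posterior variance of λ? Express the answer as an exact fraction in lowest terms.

97/289

Total count: 12 + 9 + 22 + 21 = 64.
Total exposure: 4 hours.
Conjugate update: add total count to the shape and total exposure to the rate, giving Gamma(97, 17).
Posterior variance = α'/β'² = 97/289.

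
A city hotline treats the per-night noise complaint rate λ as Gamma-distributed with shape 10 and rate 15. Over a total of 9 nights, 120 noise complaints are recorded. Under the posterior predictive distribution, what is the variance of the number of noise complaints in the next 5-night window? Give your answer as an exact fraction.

9425/288

Total count 120 over total exposure 9 nights.
Conjugate update: add total count to the shape and total exposure to the rate, giving Gamma(130, 24).
The posterior predictive for a window of length T is Negative Binomial with variance T·α'·(β'+T)/β'² = 5·130·29/576 = 9425/288.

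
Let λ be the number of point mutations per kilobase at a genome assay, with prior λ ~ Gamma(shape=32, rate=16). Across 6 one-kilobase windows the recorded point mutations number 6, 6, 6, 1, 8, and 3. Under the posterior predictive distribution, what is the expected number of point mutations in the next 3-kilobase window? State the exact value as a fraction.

Total count: 6 + 6 + 6 + 1 + 8 + 3 = 30.
Total exposure: 6 kilobases.
Gamma(α, β) with Poisson data over total exposure Σt gives posterior Gamma(α+Σx, β+Σt) = Gamma(62, 22).
Predictive mean over a 3-kilobase window = T·E[λ|data] = 3·62/22 = 93/11.

93/11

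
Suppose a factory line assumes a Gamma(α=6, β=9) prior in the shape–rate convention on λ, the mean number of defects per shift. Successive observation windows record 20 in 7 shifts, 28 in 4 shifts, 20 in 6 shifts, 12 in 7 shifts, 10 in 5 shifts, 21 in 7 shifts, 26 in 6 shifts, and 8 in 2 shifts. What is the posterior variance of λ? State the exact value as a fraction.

Total count: 20 + 28 + 20 + 12 + 10 + 21 + 26 + 8 = 145.
Total exposure: 7 + 4 + 6 + 7 + 5 + 7 + 6 + 2 = 44 shifts.
Gamma(α, β) with Poisson data over total exposure Σt gives posterior Gamma(α+Σx, β+Σt) = Gamma(151, 53).
Posterior variance = α'/β'² = 151/2809.

151/2809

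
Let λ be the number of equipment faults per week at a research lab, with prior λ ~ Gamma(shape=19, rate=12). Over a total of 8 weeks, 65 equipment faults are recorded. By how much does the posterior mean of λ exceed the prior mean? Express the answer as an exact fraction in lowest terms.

Total count 65 over total exposure 8 weeks.
Posterior: α' = 19 + 65 = 84, β' = 12 + 8 = 20.
Posterior mean = 84/20 = 21/5; prior mean = 19/12 = 19/12. Difference = 21/5 − 19/12 = 157/60.

157/60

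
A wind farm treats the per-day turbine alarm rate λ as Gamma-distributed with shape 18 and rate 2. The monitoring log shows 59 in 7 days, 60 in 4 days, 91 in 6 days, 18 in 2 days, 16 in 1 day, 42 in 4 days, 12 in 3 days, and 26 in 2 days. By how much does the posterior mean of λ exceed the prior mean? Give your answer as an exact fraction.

63/31

Total count: 59 + 60 + 91 + 18 + 16 + 42 + 12 + 26 = 324.
Total exposure: 7 + 4 + 6 + 2 + 1 + 4 + 3 + 2 = 29 days.
Gamma(α, β) with Poisson data over total exposure Σt gives posterior Gamma(α+Σx, β+Σt) = Gamma(342, 31).
Posterior mean = 342/31 = 342/31; prior mean = 18/2 = 9. Difference = 342/31 − 9 = 63/31.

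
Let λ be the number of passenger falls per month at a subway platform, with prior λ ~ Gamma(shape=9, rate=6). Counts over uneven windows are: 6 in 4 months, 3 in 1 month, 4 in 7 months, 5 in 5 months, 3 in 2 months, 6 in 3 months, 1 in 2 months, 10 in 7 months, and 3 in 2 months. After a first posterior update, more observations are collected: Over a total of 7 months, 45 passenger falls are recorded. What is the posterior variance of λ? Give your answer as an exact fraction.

95/2116

Total count: 6 + 3 + 4 + 5 + 3 + 6 + 1 + 10 + 3 = 41.
Total exposure: 4 + 1 + 7 + 5 + 2 + 3 + 2 + 7 + 2 = 33 months.
After the first batch: Gamma(9 + 41, 6 + 33) = Gamma(50, 39).
Total count 45 over total exposure 7 months.
After the second batch: Gamma(50 + 45, 39 + 7) = Gamma(95, 46).
Posterior variance = α'/β'² = 95/2116.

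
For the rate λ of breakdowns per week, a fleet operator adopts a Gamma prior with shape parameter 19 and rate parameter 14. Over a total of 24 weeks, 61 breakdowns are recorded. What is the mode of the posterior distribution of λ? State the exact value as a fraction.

79/38

Total count 61 over total exposure 24 weeks.
Conjugate update: add total count to the shape and total exposure to the rate, giving Gamma(80, 38).
Posterior mode = (α'−1)/β' = 79/38.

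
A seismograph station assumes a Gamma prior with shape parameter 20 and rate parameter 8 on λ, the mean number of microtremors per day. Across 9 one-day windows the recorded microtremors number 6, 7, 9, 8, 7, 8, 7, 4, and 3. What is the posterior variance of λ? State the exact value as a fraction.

79/289

Total count: 6 + 7 + 9 + 8 + 7 + 8 + 7 + 4 + 3 = 59.
Total exposure: 9 days.
Gamma(α, β) with Poisson data over total exposure Σt gives posterior Gamma(α+Σx, β+Σt) = Gamma(79, 17).
Posterior variance = α'/β'² = 79/289.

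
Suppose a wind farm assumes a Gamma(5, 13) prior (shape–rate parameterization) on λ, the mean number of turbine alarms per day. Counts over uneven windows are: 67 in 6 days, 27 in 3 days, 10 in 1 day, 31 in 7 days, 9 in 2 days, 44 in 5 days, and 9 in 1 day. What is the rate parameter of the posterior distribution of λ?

Total count: 67 + 27 + 10 + 31 + 9 + 44 + 9 = 197.
Total exposure: 6 + 3 + 1 + 7 + 2 + 5 + 1 = 25 days.
Conjugate update: add total count to the shape and total exposure to the rate, giving Gamma(202, 38).

38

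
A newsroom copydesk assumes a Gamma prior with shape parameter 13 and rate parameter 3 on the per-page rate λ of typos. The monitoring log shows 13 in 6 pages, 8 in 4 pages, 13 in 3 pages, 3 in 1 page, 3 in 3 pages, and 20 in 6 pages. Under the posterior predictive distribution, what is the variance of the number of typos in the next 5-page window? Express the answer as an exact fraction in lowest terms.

Total count: 13 + 8 + 13 + 3 + 3 + 20 = 60.
Total exposure: 6 + 4 + 3 + 1 + 3 + 6 = 23 pages.
By Gamma–Poisson conjugacy, the posterior is Gamma(α + Σx, β + Σt) = Gamma(13 + 60, 3 + 23) = Gamma(73, 26).
The posterior predictive for a window of length T is Negative Binomial with variance T·α'·(β'+T)/β'² = 5·73·31/676 = 11315/676.

11315/676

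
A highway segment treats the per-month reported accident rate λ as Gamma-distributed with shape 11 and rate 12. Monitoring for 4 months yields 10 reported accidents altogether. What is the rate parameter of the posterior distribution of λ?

Total count 10 over total exposure 4 months.
The Gamma prior is conjugate for the Poisson rate, so λ | data ~ Gamma(11+10, 12+4) = Gamma(21, 16).

16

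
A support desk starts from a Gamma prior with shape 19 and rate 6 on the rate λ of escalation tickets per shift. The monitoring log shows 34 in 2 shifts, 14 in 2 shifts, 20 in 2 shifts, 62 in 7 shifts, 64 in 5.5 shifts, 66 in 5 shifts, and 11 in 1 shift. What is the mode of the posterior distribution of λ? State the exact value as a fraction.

Total count: 34 + 14 + 20 + 62 + 64 + 66 + 11 = 271.
Total exposure: 2 + 2 + 2 + 7 + 5.5 + 5 + 1 = 24.5 shifts.
Gamma(α, β) with Poisson data over total exposure Σt gives posterior Gamma(α+Σx, β+Σt) = Gamma(290, 61/2).
Posterior mode = (α'−1)/β' = 289/(61/2) = 578/61.

578/61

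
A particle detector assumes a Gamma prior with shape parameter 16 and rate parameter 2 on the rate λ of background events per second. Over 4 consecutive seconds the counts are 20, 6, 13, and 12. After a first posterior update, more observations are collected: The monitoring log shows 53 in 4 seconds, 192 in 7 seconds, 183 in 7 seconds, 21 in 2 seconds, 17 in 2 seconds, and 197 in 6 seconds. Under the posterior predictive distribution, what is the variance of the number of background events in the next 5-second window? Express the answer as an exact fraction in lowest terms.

71175/578

Total count: 20 + 6 + 13 + 12 = 51.
Total exposure: 4 seconds.
After the first batch: Gamma(16 + 51, 2 + 4) = Gamma(67, 6).
Total count: 53 + 192 + 183 + 21 + 17 + 197 = 663.
Total exposure: 4 + 7 + 7 + 2 + 2 + 6 = 28 seconds.
After the second batch: Gamma(67 + 663, 6 + 28) = Gamma(730, 34).
The posterior predictive for a window of length T is Negative Binomial with variance T·α'·(β'+T)/β'² = 5·730·39/1156 = 71175/578.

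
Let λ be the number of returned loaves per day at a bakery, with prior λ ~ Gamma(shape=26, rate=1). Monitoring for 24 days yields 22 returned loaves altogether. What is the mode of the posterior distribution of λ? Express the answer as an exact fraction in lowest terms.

47/25

Total count 22 over total exposure 24 days.
Posterior: α' = 26 + 22 = 48, β' = 1 + 24 = 25.
Posterior mode = (α'−1)/β' = 47/25.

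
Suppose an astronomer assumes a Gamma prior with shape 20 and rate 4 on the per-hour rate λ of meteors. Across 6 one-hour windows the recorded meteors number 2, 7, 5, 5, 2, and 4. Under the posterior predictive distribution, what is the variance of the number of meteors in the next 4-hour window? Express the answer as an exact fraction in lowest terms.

126/5

Total count: 2 + 7 + 5 + 5 + 2 + 4 = 25.
Total exposure: 6 hours.
Conjugate update: add total count to the shape and total exposure to the rate, giving Gamma(45, 10).
The posterior predictive for a window of length T is Negative Binomial with variance T·α'·(β'+T)/β'² = 4·45·14/100 = 126/5.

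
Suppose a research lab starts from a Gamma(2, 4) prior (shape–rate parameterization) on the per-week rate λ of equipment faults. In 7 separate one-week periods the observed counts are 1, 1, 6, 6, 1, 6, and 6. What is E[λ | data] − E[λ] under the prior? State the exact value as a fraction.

Total count: 1 + 1 + 6 + 6 + 1 + 6 + 6 = 27.
Total exposure: 7 weeks.
By Gamma–Poisson conjugacy, the posterior is Gamma(α + Σx, β + Σt) = Gamma(2 + 27, 4 + 7) = Gamma(29, 11).
Posterior mean = 29/11 = 29/11; prior mean = 2/4 = 1/2. Difference = 29/11 − 1/2 = 47/22.

47/22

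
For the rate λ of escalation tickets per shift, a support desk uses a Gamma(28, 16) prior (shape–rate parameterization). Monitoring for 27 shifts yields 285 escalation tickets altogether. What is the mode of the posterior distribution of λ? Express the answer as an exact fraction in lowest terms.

Total count 285 over total exposure 27 shifts.
Conjugate update: add total count to the shape and total exposure to the rate, giving Gamma(313, 43).
Posterior mode = (α'−1)/β' = 312/43.

312/43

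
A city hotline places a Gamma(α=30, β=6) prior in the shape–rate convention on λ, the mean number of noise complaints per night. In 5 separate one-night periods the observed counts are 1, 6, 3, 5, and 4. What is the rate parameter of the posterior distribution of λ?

Total count: 1 + 6 + 3 + 5 + 4 = 19.
Total exposure: 5 nights.
Gamma(α, β) with Poisson data over total exposure Σt gives posterior Gamma(α+Σx, β+Σt) = Gamma(49, 11).

11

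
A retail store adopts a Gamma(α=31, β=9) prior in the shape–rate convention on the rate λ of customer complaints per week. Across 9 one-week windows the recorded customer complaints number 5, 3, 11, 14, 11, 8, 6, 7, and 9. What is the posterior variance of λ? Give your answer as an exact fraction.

35/108

Total count: 5 + 3 + 11 + 14 + 11 + 8 + 6 + 7 + 9 = 74.
Total exposure: 9 weeks.
Posterior: α' = 31 + 74 = 105, β' = 9 + 9 = 18.
Posterior variance = α'/β'² = 105/324 = 35/108.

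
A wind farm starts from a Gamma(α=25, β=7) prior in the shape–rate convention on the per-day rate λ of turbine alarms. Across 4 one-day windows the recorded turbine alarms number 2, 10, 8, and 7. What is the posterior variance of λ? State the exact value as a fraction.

52/121

Total count: 2 + 10 + 8 + 7 = 27.
Total exposure: 4 days.
Gamma(α, β) with Poisson data over total exposure Σt gives posterior Gamma(α+Σx, β+Σt) = Gamma(52, 11).
Posterior variance = α'/β'² = 52/121.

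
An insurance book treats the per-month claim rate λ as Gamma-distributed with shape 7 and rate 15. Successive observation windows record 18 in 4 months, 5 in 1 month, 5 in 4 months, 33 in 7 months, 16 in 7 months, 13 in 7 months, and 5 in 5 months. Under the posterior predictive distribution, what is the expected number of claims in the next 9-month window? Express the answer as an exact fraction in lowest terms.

Total count: 18 + 5 + 5 + 33 + 16 + 13 + 5 = 95.
Total exposure: 4 + 1 + 4 + 7 + 7 + 7 + 5 = 35 months.
Gamma(α, β) with Poisson data over total exposure Σt gives posterior Gamma(α+Σx, β+Σt) = Gamma(102, 50).
Predictive mean over a 9-month window = T·E[λ|data] = 9·102/50 = 459/25.

459/25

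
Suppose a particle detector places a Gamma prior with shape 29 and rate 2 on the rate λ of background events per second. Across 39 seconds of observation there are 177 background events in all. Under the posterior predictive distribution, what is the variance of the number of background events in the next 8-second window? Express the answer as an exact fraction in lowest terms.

80752/1681

Total count 177 over total exposure 39 seconds.
The Gamma prior is conjugate for the Poisson rate, so λ | data ~ Gamma(29+177, 2+39) = Gamma(206, 41).
The posterior predictive for a window of length T is Negative Binomial with variance T·α'·(β'+T)/β'² = 8·206·49/1681 = 80752/1681.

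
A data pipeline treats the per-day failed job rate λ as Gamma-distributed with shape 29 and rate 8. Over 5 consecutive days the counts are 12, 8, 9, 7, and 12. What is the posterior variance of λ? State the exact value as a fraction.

Total count: 12 + 8 + 9 + 7 + 12 = 48.
Total exposure: 5 days.
Posterior: α' = 29 + 48 = 77, β' = 8 + 5 = 13.
Posterior variance = α'/β'² = 77/169.

77/169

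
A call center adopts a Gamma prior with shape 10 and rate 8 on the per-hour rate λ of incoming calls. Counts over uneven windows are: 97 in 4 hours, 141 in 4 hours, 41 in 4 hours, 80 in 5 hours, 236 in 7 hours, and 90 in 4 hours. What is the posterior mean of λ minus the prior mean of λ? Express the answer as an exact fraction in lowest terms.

325/18

Total count: 97 + 141 + 41 + 80 + 236 + 90 = 685.
Total exposure: 4 + 4 + 4 + 5 + 7 + 4 = 28 hours.
By Gamma–Poisson conjugacy, the posterior is Gamma(α + Σx, β + Σt) = Gamma(10 + 685, 8 + 28) = Gamma(695, 36).
Posterior mean = 695/36 = 695/36; prior mean = 10/8 = 5/4. Difference = 695/36 − 5/4 = 325/18.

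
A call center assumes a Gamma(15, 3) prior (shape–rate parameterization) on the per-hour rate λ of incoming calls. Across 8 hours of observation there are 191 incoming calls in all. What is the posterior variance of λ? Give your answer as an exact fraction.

Total count 191 over total exposure 8 hours.
Gamma(α, β) with Poisson data over total exposure Σt gives posterior Gamma(α+Σx, β+Σt) = Gamma(206, 11).
Posterior variance = α'/β'² = 206/121.

206/121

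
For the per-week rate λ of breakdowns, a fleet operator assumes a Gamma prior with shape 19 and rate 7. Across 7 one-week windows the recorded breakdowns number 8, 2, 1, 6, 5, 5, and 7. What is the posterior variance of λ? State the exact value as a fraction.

Total count: 8 + 2 + 1 + 6 + 5 + 5 + 7 = 34.
Total exposure: 7 weeks.
Conjugate update: add total count to the shape and total exposure to the rate, giving Gamma(53, 14).
Posterior variance = α'/β'² = 53/196.

53/196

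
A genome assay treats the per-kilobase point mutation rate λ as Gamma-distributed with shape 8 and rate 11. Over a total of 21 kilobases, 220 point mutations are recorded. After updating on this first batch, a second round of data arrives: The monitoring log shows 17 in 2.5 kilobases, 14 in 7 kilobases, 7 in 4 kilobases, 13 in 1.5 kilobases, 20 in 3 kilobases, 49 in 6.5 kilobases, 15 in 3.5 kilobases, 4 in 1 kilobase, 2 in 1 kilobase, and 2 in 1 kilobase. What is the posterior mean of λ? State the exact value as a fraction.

53/9

Total count 220 over total exposure 21 kilobases.
After the first batch: Gamma(8 + 220, 11 + 21) = Gamma(228, 32).
Total count: 17 + 14 + 7 + 13 + 20 + 49 + 15 + 4 + 2 + 2 = 143.
Total exposure: 2.5 + 7 + 4 + 1.5 + 3 + 6.5 + 3.5 + 1 + 1 + 1 = 31 kilobases.
After the second batch: Gamma(228 + 143, 32 + 31) = Gamma(371, 63).
Posterior mean = α'/β' = 371/63 = 53/9.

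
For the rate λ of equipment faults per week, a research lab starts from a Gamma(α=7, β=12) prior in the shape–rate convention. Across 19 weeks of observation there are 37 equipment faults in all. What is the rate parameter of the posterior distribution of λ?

Total count 37 over total exposure 19 weeks.
Gamma(α, β) with Poisson data over total exposure Σt gives posterior Gamma(α+Σx, β+Σt) = Gamma(44, 31).

31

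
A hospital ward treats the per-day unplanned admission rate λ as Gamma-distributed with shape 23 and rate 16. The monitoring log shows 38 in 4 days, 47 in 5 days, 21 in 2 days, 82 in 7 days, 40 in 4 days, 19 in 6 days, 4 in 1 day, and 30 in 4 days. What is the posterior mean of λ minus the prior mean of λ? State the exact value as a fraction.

3737/784

Total count: 38 + 47 + 21 + 82 + 40 + 19 + 4 + 30 = 281.
Total exposure: 4 + 5 + 2 + 7 + 4 + 6 + 1 + 4 = 33 days.
Conjugate update: add total count to the shape and total exposure to the rate, giving Gamma(304, 49).
Posterior mean = 304/49 = 304/49; prior mean = 23/16 = 23/16. Difference = 304/49 − 23/16 = 3737/784.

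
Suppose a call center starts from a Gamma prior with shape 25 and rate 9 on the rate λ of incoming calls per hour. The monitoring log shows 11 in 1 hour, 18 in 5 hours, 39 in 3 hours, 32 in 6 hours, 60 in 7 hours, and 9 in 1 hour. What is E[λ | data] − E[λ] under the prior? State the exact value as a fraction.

473/144

Total count: 11 + 18 + 39 + 32 + 60 + 9 = 169.
Total exposure: 1 + 5 + 3 + 6 + 7 + 1 = 23 hours.
The Gamma prior is conjugate for the Poisson rate, so λ | data ~ Gamma(25+169, 9+23) = Gamma(194, 32).
Posterior mean = 194/32 = 97/16; prior mean = 25/9 = 25/9. Difference = 97/16 − 25/9 = 473/144.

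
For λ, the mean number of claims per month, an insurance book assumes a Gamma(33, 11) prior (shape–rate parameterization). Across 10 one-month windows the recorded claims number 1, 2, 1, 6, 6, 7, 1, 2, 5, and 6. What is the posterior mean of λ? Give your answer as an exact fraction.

10/3

Total count: 1 + 2 + 1 + 6 + 6 + 7 + 1 + 2 + 5 + 6 = 37.
Total exposure: 10 months.
Posterior: α' = 33 + 37 = 70, β' = 11 + 10 = 21.
Posterior mean = α'/β' = 70/21 = 10/3.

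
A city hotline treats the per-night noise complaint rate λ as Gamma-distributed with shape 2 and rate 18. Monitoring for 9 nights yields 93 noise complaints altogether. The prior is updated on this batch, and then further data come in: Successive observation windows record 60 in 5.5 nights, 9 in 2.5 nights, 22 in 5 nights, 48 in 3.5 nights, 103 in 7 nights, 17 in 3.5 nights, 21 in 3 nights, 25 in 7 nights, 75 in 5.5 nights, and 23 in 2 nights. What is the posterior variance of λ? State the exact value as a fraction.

1992/20449

Total count 93 over total exposure 9 nights.
After the first batch: Gamma(2 + 93, 18 + 9) = Gamma(95, 27).
Total count: 60 + 9 + 22 + 48 + 103 + 17 + 21 + 25 + 75 + 23 = 403.
Total exposure: 5.5 + 2.5 + 5 + 3.5 + 7 + 3.5 + 3 + 7 + 5.5 + 2 = 44.5 nights.
After the second batch: Gamma(95 + 403, 27 + 44.5) = Gamma(498, 143/2).
Posterior variance = α'/β'² = 498/(20449/4) = 1992/20449.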